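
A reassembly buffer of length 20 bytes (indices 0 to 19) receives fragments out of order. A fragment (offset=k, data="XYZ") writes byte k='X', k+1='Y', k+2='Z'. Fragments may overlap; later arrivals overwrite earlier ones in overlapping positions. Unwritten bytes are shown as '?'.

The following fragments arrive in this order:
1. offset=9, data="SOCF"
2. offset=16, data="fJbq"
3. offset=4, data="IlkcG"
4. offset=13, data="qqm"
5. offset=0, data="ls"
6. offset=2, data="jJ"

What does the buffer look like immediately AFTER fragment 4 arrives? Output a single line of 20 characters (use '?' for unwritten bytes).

Fragment 1: offset=9 data="SOCF" -> buffer=?????????SOCF???????
Fragment 2: offset=16 data="fJbq" -> buffer=?????????SOCF???fJbq
Fragment 3: offset=4 data="IlkcG" -> buffer=????IlkcGSOCF???fJbq
Fragment 4: offset=13 data="qqm" -> buffer=????IlkcGSOCFqqmfJbq

Answer: ????IlkcGSOCFqqmfJbq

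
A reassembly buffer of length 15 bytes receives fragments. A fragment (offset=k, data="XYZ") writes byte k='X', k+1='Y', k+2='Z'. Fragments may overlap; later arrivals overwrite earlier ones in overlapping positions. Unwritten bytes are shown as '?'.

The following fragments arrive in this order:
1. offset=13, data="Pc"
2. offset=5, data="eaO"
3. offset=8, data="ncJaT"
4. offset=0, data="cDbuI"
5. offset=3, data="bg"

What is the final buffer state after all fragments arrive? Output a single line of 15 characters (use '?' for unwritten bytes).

Fragment 1: offset=13 data="Pc" -> buffer=?????????????Pc
Fragment 2: offset=5 data="eaO" -> buffer=?????eaO?????Pc
Fragment 3: offset=8 data="ncJaT" -> buffer=?????eaOncJaTPc
Fragment 4: offset=0 data="cDbuI" -> buffer=cDbuIeaOncJaTPc
Fragment 5: offset=3 data="bg" -> buffer=cDbbgeaOncJaTPc

Answer: cDbbgeaOncJaTPc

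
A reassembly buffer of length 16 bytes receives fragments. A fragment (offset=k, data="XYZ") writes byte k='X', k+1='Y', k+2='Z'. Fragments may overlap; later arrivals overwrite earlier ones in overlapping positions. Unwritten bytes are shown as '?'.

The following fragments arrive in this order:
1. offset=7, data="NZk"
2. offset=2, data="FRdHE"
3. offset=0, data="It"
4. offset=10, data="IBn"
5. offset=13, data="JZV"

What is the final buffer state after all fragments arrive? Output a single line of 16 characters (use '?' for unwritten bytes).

Fragment 1: offset=7 data="NZk" -> buffer=???????NZk??????
Fragment 2: offset=2 data="FRdHE" -> buffer=??FRdHENZk??????
Fragment 3: offset=0 data="It" -> buffer=ItFRdHENZk??????
Fragment 4: offset=10 data="IBn" -> buffer=ItFRdHENZkIBn???
Fragment 5: offset=13 data="JZV" -> buffer=ItFRdHENZkIBnJZV

Answer: ItFRdHENZkIBnJZV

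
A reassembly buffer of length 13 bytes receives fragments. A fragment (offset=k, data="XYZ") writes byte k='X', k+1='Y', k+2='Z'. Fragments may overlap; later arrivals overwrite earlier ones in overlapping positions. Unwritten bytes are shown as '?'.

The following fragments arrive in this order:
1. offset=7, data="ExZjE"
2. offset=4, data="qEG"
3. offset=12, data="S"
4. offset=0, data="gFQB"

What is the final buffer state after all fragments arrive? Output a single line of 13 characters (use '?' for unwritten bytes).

Answer: gFQBqEGExZjES

Derivation:
Fragment 1: offset=7 data="ExZjE" -> buffer=???????ExZjE?
Fragment 2: offset=4 data="qEG" -> buffer=????qEGExZjE?
Fragment 3: offset=12 data="S" -> buffer=????qEGExZjES
Fragment 4: offset=0 data="gFQB" -> buffer=gFQBqEGExZjES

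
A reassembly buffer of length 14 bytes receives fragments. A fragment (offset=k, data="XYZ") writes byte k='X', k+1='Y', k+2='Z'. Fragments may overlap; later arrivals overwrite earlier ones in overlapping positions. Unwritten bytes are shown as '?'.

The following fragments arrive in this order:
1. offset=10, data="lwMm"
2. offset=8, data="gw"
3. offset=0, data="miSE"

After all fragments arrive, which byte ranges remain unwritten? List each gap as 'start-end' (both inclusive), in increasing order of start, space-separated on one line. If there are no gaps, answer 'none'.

Answer: 4-7

Derivation:
Fragment 1: offset=10 len=4
Fragment 2: offset=8 len=2
Fragment 3: offset=0 len=4
Gaps: 4-7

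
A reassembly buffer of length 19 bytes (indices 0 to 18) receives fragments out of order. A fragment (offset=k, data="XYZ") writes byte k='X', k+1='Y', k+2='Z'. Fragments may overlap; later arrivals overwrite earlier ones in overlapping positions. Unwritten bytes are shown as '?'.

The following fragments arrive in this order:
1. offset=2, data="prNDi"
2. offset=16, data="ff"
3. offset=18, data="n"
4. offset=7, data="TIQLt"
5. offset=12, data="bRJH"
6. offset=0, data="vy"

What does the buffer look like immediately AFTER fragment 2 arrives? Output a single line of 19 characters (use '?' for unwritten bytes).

Fragment 1: offset=2 data="prNDi" -> buffer=??prNDi????????????
Fragment 2: offset=16 data="ff" -> buffer=??prNDi?????????ff?

Answer: ??prNDi?????????ff?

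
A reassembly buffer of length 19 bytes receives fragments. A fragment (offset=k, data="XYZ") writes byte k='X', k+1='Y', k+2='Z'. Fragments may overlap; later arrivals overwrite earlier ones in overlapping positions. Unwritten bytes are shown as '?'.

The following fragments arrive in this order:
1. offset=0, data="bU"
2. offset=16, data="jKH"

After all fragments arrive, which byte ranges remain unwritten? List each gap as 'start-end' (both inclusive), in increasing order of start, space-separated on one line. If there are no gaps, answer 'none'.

Fragment 1: offset=0 len=2
Fragment 2: offset=16 len=3
Gaps: 2-15

Answer: 2-15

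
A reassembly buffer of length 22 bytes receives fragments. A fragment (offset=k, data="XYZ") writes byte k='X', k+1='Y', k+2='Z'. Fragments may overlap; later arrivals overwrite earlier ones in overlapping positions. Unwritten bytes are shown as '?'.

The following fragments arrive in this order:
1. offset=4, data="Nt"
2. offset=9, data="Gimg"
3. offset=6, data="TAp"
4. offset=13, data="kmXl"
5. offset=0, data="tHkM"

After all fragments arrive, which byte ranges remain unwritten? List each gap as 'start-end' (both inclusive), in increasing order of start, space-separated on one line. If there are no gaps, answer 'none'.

Fragment 1: offset=4 len=2
Fragment 2: offset=9 len=4
Fragment 3: offset=6 len=3
Fragment 4: offset=13 len=4
Fragment 5: offset=0 len=4
Gaps: 17-21

Answer: 17-21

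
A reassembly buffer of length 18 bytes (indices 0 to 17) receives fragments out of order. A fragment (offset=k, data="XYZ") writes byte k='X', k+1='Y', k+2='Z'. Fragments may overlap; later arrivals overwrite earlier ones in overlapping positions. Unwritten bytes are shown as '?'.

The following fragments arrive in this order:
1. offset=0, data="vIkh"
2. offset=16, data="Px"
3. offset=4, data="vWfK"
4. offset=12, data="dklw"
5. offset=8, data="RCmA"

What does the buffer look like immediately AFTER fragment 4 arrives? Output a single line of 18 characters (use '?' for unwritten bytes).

Fragment 1: offset=0 data="vIkh" -> buffer=vIkh??????????????
Fragment 2: offset=16 data="Px" -> buffer=vIkh????????????Px
Fragment 3: offset=4 data="vWfK" -> buffer=vIkhvWfK????????Px
Fragment 4: offset=12 data="dklw" -> buffer=vIkhvWfK????dklwPx

Answer: vIkhvWfK????dklwPx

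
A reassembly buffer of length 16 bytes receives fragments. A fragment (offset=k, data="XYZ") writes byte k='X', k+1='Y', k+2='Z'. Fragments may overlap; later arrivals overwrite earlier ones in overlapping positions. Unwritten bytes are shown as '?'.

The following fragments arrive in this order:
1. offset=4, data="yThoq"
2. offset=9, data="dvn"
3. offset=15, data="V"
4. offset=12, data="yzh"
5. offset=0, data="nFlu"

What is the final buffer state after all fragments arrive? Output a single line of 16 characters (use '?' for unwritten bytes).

Answer: nFluyThoqdvnyzhV

Derivation:
Fragment 1: offset=4 data="yThoq" -> buffer=????yThoq???????
Fragment 2: offset=9 data="dvn" -> buffer=????yThoqdvn????
Fragment 3: offset=15 data="V" -> buffer=????yThoqdvn???V
Fragment 4: offset=12 data="yzh" -> buffer=????yThoqdvnyzhV
Fragment 5: offset=0 data="nFlu" -> buffer=nFluyThoqdvnyzhV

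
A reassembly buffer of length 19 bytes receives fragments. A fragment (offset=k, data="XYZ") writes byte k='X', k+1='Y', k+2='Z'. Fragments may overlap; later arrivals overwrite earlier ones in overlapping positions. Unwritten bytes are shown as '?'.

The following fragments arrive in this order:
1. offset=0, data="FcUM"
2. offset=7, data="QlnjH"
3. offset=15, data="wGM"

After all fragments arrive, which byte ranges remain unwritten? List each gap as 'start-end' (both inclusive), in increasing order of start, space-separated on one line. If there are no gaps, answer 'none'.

Answer: 4-6 12-14 18-18

Derivation:
Fragment 1: offset=0 len=4
Fragment 2: offset=7 len=5
Fragment 3: offset=15 len=3
Gaps: 4-6 12-14 18-18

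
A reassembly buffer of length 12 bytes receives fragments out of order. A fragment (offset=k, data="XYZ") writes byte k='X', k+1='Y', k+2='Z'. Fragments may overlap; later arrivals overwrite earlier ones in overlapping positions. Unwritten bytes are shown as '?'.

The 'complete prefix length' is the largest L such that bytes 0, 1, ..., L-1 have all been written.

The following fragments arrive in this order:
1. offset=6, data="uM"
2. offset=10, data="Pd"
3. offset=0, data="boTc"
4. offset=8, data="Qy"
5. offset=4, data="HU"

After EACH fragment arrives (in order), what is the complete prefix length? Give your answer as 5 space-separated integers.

Answer: 0 0 4 4 12

Derivation:
Fragment 1: offset=6 data="uM" -> buffer=??????uM???? -> prefix_len=0
Fragment 2: offset=10 data="Pd" -> buffer=??????uM??Pd -> prefix_len=0
Fragment 3: offset=0 data="boTc" -> buffer=boTc??uM??Pd -> prefix_len=4
Fragment 4: offset=8 data="Qy" -> buffer=boTc??uMQyPd -> prefix_len=4
Fragment 5: offset=4 data="HU" -> buffer=boTcHUuMQyPd -> prefix_len=12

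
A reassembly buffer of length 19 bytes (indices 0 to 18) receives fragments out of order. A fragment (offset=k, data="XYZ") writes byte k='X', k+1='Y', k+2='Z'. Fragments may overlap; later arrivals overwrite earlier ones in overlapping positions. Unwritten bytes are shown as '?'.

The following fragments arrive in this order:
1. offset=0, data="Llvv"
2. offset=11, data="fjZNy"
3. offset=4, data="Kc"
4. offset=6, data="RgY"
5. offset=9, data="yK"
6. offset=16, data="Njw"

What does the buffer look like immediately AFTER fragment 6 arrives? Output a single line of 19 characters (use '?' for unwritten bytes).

Answer: LlvvKcRgYyKfjZNyNjw

Derivation:
Fragment 1: offset=0 data="Llvv" -> buffer=Llvv???????????????
Fragment 2: offset=11 data="fjZNy" -> buffer=Llvv???????fjZNy???
Fragment 3: offset=4 data="Kc" -> buffer=LlvvKc?????fjZNy???
Fragment 4: offset=6 data="RgY" -> buffer=LlvvKcRgY??fjZNy???
Fragment 5: offset=9 data="yK" -> buffer=LlvvKcRgYyKfjZNy???
Fragment 6: offset=16 data="Njw" -> buffer=LlvvKcRgYyKfjZNyNjw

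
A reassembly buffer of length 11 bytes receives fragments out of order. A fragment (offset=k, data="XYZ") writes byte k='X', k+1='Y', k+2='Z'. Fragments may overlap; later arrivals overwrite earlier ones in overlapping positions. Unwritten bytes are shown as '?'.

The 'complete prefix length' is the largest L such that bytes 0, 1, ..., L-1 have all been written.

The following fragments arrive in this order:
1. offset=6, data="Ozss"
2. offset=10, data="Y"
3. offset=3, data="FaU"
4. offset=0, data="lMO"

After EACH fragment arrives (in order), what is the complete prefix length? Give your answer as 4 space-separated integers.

Fragment 1: offset=6 data="Ozss" -> buffer=??????Ozss? -> prefix_len=0
Fragment 2: offset=10 data="Y" -> buffer=??????OzssY -> prefix_len=0
Fragment 3: offset=3 data="FaU" -> buffer=???FaUOzssY -> prefix_len=0
Fragment 4: offset=0 data="lMO" -> buffer=lMOFaUOzssY -> prefix_len=11

Answer: 0 0 0 11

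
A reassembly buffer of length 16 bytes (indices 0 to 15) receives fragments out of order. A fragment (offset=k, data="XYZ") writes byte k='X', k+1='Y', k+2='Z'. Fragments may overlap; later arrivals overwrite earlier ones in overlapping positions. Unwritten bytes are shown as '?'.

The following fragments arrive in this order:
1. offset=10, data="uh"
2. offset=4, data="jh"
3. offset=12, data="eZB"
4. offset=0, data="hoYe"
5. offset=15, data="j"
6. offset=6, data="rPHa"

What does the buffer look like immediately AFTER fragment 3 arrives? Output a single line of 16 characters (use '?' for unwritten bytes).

Answer: ????jh????uheZB?

Derivation:
Fragment 1: offset=10 data="uh" -> buffer=??????????uh????
Fragment 2: offset=4 data="jh" -> buffer=????jh????uh????
Fragment 3: offset=12 data="eZB" -> buffer=????jh????uheZB?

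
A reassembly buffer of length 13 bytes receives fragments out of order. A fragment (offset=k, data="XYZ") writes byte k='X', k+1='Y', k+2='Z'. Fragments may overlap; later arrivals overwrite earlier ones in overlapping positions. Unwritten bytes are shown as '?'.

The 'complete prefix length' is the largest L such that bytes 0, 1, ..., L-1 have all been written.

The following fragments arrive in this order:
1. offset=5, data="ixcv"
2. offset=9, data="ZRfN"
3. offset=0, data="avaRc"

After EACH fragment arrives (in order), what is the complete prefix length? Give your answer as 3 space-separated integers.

Answer: 0 0 13

Derivation:
Fragment 1: offset=5 data="ixcv" -> buffer=?????ixcv???? -> prefix_len=0
Fragment 2: offset=9 data="ZRfN" -> buffer=?????ixcvZRfN -> prefix_len=0
Fragment 3: offset=0 data="avaRc" -> buffer=avaRcixcvZRfN -> prefix_len=13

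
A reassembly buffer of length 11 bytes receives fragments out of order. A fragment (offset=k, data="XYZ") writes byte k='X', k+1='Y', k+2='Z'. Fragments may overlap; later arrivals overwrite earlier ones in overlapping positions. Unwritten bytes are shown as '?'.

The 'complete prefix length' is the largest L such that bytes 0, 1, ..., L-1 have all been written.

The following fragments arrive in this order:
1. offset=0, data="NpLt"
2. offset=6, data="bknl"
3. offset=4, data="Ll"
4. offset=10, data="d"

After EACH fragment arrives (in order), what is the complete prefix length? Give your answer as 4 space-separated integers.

Fragment 1: offset=0 data="NpLt" -> buffer=NpLt??????? -> prefix_len=4
Fragment 2: offset=6 data="bknl" -> buffer=NpLt??bknl? -> prefix_len=4
Fragment 3: offset=4 data="Ll" -> buffer=NpLtLlbknl? -> prefix_len=10
Fragment 4: offset=10 data="d" -> buffer=NpLtLlbknld -> prefix_len=11

Answer: 4 4 10 11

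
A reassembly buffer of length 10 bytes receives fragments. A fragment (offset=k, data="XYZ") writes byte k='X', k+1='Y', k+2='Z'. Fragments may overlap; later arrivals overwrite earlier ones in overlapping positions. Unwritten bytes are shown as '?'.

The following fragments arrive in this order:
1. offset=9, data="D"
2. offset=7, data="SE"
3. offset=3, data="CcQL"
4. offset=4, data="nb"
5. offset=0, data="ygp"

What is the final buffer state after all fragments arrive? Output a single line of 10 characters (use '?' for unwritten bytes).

Answer: ygpCnbLSED

Derivation:
Fragment 1: offset=9 data="D" -> buffer=?????????D
Fragment 2: offset=7 data="SE" -> buffer=???????SED
Fragment 3: offset=3 data="CcQL" -> buffer=???CcQLSED
Fragment 4: offset=4 data="nb" -> buffer=???CnbLSED
Fragment 5: offset=0 data="ygp" -> buffer=ygpCnbLSED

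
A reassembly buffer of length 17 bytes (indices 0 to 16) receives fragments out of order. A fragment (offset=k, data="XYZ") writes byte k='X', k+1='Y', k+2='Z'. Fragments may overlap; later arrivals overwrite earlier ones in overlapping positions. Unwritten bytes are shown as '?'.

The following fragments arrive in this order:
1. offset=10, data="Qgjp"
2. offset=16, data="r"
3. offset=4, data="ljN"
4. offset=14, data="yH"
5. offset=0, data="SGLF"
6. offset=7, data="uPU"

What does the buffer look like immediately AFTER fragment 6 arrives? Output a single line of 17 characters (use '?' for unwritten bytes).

Fragment 1: offset=10 data="Qgjp" -> buffer=??????????Qgjp???
Fragment 2: offset=16 data="r" -> buffer=??????????Qgjp??r
Fragment 3: offset=4 data="ljN" -> buffer=????ljN???Qgjp??r
Fragment 4: offset=14 data="yH" -> buffer=????ljN???QgjpyHr
Fragment 5: offset=0 data="SGLF" -> buffer=SGLFljN???QgjpyHr
Fragment 6: offset=7 data="uPU" -> buffer=SGLFljNuPUQgjpyHr

Answer: SGLFljNuPUQgjpyHr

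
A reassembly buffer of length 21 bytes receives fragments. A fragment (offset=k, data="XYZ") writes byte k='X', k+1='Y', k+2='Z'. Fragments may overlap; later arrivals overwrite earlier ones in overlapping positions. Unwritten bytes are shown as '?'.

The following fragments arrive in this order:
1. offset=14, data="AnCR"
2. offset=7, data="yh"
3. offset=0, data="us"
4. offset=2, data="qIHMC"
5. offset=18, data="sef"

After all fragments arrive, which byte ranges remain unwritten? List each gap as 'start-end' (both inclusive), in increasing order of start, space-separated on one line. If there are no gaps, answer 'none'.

Fragment 1: offset=14 len=4
Fragment 2: offset=7 len=2
Fragment 3: offset=0 len=2
Fragment 4: offset=2 len=5
Fragment 5: offset=18 len=3
Gaps: 9-13

Answer: 9-13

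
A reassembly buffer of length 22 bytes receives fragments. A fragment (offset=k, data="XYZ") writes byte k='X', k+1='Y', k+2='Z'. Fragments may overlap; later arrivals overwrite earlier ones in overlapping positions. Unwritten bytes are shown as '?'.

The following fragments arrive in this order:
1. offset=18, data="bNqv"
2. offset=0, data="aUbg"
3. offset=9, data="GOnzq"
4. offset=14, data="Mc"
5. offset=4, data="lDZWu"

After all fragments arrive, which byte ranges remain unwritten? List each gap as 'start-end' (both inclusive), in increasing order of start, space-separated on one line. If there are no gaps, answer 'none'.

Fragment 1: offset=18 len=4
Fragment 2: offset=0 len=4
Fragment 3: offset=9 len=5
Fragment 4: offset=14 len=2
Fragment 5: offset=4 len=5
Gaps: 16-17

Answer: 16-17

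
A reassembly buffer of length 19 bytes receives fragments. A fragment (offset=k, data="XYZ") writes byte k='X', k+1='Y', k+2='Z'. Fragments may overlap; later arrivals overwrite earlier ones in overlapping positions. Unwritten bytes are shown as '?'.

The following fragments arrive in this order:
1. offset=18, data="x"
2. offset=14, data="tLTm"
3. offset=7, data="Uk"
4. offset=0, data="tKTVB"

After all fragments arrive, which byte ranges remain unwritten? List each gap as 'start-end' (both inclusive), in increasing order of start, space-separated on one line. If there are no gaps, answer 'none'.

Fragment 1: offset=18 len=1
Fragment 2: offset=14 len=4
Fragment 3: offset=7 len=2
Fragment 4: offset=0 len=5
Gaps: 5-6 9-13

Answer: 5-6 9-13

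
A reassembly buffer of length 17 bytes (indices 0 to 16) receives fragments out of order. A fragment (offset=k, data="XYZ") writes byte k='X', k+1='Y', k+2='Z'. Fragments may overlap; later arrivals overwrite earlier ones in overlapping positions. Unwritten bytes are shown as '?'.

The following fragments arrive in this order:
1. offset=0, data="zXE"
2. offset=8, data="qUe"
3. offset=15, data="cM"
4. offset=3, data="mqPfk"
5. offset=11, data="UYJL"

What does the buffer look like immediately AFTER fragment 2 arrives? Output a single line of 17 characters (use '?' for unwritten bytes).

Answer: zXE?????qUe??????

Derivation:
Fragment 1: offset=0 data="zXE" -> buffer=zXE??????????????
Fragment 2: offset=8 data="qUe" -> buffer=zXE?????qUe??????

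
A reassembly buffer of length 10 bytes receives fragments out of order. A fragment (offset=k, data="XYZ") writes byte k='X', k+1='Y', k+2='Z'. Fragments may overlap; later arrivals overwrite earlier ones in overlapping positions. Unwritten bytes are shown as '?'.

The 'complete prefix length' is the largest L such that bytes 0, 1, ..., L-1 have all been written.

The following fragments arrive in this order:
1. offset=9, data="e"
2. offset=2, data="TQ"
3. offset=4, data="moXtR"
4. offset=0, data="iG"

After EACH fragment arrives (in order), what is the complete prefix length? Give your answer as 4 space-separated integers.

Answer: 0 0 0 10

Derivation:
Fragment 1: offset=9 data="e" -> buffer=?????????e -> prefix_len=0
Fragment 2: offset=2 data="TQ" -> buffer=??TQ?????e -> prefix_len=0
Fragment 3: offset=4 data="moXtR" -> buffer=??TQmoXtRe -> prefix_len=0
Fragment 4: offset=0 data="iG" -> buffer=iGTQmoXtRe -> prefix_len=10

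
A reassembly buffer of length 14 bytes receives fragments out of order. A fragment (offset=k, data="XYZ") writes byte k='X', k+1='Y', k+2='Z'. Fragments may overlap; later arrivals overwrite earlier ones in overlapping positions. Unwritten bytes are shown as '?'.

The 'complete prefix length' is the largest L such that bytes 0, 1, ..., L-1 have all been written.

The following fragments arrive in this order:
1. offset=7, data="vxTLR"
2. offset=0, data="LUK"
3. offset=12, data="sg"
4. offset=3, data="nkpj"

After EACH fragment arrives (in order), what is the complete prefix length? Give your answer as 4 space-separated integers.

Fragment 1: offset=7 data="vxTLR" -> buffer=???????vxTLR?? -> prefix_len=0
Fragment 2: offset=0 data="LUK" -> buffer=LUK????vxTLR?? -> prefix_len=3
Fragment 3: offset=12 data="sg" -> buffer=LUK????vxTLRsg -> prefix_len=3
Fragment 4: offset=3 data="nkpj" -> buffer=LUKnkpjvxTLRsg -> prefix_len=14

Answer: 0 3 3 14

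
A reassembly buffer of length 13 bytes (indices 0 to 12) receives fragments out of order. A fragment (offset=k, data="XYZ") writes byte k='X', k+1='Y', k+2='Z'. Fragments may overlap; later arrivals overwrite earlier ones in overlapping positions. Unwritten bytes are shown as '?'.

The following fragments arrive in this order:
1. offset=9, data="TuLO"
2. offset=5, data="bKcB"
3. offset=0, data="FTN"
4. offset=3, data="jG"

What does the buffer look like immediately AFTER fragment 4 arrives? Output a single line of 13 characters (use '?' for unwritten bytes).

Answer: FTNjGbKcBTuLO

Derivation:
Fragment 1: offset=9 data="TuLO" -> buffer=?????????TuLO
Fragment 2: offset=5 data="bKcB" -> buffer=?????bKcBTuLO
Fragment 3: offset=0 data="FTN" -> buffer=FTN??bKcBTuLO
Fragment 4: offset=3 data="jG" -> buffer=FTNjGbKcBTuLO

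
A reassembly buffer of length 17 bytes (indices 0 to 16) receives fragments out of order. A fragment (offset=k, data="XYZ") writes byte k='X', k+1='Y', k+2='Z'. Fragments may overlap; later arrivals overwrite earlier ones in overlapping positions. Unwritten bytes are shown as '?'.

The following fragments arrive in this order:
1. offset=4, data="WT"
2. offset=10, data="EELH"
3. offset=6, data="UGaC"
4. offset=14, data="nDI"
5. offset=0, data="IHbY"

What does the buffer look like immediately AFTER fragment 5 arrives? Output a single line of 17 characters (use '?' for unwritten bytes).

Answer: IHbYWTUGaCEELHnDI

Derivation:
Fragment 1: offset=4 data="WT" -> buffer=????WT???????????
Fragment 2: offset=10 data="EELH" -> buffer=????WT????EELH???
Fragment 3: offset=6 data="UGaC" -> buffer=????WTUGaCEELH???
Fragment 4: offset=14 data="nDI" -> buffer=????WTUGaCEELHnDI
Fragment 5: offset=0 data="IHbY" -> buffer=IHbYWTUGaCEELHnDI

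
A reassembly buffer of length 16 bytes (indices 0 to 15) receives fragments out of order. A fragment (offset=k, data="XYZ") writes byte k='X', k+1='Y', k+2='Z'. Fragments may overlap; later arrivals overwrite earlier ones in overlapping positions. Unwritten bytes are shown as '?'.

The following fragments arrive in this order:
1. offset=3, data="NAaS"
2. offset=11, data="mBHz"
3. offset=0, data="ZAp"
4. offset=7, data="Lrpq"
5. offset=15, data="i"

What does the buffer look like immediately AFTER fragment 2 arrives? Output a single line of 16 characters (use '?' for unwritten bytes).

Fragment 1: offset=3 data="NAaS" -> buffer=???NAaS?????????
Fragment 2: offset=11 data="mBHz" -> buffer=???NAaS????mBHz?

Answer: ???NAaS????mBHz?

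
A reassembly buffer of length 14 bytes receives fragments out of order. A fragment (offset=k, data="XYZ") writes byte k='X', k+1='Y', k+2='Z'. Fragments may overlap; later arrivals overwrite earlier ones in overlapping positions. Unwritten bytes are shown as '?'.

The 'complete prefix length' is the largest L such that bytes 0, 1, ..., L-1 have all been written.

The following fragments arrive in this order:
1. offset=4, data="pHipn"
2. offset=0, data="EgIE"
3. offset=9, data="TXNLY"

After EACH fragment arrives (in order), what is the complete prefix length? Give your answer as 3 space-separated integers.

Answer: 0 9 14

Derivation:
Fragment 1: offset=4 data="pHipn" -> buffer=????pHipn????? -> prefix_len=0
Fragment 2: offset=0 data="EgIE" -> buffer=EgIEpHipn????? -> prefix_len=9
Fragment 3: offset=9 data="TXNLY" -> buffer=EgIEpHipnTXNLY -> prefix_len=14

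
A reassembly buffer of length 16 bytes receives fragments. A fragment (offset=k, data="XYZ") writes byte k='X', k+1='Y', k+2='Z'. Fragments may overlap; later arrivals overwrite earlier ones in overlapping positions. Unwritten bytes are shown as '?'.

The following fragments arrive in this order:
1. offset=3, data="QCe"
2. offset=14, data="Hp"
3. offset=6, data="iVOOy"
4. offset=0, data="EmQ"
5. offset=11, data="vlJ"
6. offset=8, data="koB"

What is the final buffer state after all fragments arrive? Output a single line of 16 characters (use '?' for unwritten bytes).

Answer: EmQQCeiVkoBvlJHp

Derivation:
Fragment 1: offset=3 data="QCe" -> buffer=???QCe??????????
Fragment 2: offset=14 data="Hp" -> buffer=???QCe????????Hp
Fragment 3: offset=6 data="iVOOy" -> buffer=???QCeiVOOy???Hp
Fragment 4: offset=0 data="EmQ" -> buffer=EmQQCeiVOOy???Hp
Fragment 5: offset=11 data="vlJ" -> buffer=EmQQCeiVOOyvlJHp
Fragment 6: offset=8 data="koB" -> buffer=EmQQCeiVkoBvlJHp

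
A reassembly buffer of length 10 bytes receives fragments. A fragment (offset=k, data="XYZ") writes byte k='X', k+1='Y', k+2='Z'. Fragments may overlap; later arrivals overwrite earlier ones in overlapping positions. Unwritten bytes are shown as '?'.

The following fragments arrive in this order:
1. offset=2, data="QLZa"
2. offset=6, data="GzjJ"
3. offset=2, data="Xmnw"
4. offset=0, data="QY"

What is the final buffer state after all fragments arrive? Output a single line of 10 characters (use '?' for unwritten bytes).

Fragment 1: offset=2 data="QLZa" -> buffer=??QLZa????
Fragment 2: offset=6 data="GzjJ" -> buffer=??QLZaGzjJ
Fragment 3: offset=2 data="Xmnw" -> buffer=??XmnwGzjJ
Fragment 4: offset=0 data="QY" -> buffer=QYXmnwGzjJ

Answer: QYXmnwGzjJ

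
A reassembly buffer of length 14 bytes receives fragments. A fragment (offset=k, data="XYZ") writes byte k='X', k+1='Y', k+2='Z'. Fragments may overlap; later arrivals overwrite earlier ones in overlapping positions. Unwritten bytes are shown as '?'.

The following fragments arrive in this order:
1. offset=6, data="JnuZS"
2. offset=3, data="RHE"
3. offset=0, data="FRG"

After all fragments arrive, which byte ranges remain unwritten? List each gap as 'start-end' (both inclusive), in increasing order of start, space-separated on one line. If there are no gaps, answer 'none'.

Answer: 11-13

Derivation:
Fragment 1: offset=6 len=5
Fragment 2: offset=3 len=3
Fragment 3: offset=0 len=3
Gaps: 11-13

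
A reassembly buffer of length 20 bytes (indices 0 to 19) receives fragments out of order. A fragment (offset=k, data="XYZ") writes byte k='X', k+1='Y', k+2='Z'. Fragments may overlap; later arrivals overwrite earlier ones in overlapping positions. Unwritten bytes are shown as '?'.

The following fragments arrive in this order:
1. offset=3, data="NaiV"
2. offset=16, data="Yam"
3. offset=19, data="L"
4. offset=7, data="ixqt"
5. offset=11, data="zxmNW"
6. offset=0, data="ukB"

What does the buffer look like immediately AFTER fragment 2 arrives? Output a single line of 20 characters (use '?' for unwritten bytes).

Fragment 1: offset=3 data="NaiV" -> buffer=???NaiV?????????????
Fragment 2: offset=16 data="Yam" -> buffer=???NaiV?????????Yam?

Answer: ???NaiV?????????Yam?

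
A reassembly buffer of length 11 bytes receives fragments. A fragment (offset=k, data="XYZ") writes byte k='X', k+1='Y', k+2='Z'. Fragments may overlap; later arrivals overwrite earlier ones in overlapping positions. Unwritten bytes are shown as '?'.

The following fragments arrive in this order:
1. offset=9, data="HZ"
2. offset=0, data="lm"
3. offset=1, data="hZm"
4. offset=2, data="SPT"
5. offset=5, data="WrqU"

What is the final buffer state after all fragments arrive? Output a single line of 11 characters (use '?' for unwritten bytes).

Fragment 1: offset=9 data="HZ" -> buffer=?????????HZ
Fragment 2: offset=0 data="lm" -> buffer=lm???????HZ
Fragment 3: offset=1 data="hZm" -> buffer=lhZm?????HZ
Fragment 4: offset=2 data="SPT" -> buffer=lhSPT????HZ
Fragment 5: offset=5 data="WrqU" -> buffer=lhSPTWrqUHZ

Answer: lhSPTWrqUHZ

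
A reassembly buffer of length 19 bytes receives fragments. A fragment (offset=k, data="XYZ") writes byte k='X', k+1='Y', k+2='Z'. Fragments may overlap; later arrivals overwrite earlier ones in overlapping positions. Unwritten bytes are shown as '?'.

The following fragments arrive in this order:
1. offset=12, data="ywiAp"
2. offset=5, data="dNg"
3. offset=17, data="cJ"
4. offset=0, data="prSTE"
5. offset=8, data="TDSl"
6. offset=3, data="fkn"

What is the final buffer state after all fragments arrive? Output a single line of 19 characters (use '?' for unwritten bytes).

Answer: prSfknNgTDSlywiApcJ

Derivation:
Fragment 1: offset=12 data="ywiAp" -> buffer=????????????ywiAp??
Fragment 2: offset=5 data="dNg" -> buffer=?????dNg????ywiAp??
Fragment 3: offset=17 data="cJ" -> buffer=?????dNg????ywiApcJ
Fragment 4: offset=0 data="prSTE" -> buffer=prSTEdNg????ywiApcJ
Fragment 5: offset=8 data="TDSl" -> buffer=prSTEdNgTDSlywiApcJ
Fragment 6: offset=3 data="fkn" -> buffer=prSfknNgTDSlywiApcJ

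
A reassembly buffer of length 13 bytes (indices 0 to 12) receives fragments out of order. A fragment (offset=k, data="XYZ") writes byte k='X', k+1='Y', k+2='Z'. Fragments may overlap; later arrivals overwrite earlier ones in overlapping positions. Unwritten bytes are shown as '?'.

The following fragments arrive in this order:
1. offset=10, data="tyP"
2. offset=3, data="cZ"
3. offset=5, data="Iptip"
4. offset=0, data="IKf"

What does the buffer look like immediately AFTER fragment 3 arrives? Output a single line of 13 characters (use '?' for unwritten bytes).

Fragment 1: offset=10 data="tyP" -> buffer=??????????tyP
Fragment 2: offset=3 data="cZ" -> buffer=???cZ?????tyP
Fragment 3: offset=5 data="Iptip" -> buffer=???cZIptiptyP

Answer: ???cZIptiptyP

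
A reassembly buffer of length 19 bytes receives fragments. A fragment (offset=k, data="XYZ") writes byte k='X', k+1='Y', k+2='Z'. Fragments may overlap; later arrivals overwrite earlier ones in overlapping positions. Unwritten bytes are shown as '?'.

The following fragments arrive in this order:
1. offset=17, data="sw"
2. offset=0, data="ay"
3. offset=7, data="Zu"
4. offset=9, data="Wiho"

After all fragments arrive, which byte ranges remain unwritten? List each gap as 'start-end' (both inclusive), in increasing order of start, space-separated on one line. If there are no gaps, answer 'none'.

Answer: 2-6 13-16

Derivation:
Fragment 1: offset=17 len=2
Fragment 2: offset=0 len=2
Fragment 3: offset=7 len=2
Fragment 4: offset=9 len=4
Gaps: 2-6 13-16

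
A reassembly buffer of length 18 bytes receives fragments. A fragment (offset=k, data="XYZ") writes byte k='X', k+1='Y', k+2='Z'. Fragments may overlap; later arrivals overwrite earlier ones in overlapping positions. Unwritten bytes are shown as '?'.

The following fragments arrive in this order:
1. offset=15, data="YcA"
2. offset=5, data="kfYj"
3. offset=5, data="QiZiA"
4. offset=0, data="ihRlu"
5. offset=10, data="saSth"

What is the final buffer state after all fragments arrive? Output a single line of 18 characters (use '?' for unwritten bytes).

Fragment 1: offset=15 data="YcA" -> buffer=???????????????YcA
Fragment 2: offset=5 data="kfYj" -> buffer=?????kfYj??????YcA
Fragment 3: offset=5 data="QiZiA" -> buffer=?????QiZiA?????YcA
Fragment 4: offset=0 data="ihRlu" -> buffer=ihRluQiZiA?????YcA
Fragment 5: offset=10 data="saSth" -> buffer=ihRluQiZiAsaSthYcA

Answer: ihRluQiZiAsaSthYcA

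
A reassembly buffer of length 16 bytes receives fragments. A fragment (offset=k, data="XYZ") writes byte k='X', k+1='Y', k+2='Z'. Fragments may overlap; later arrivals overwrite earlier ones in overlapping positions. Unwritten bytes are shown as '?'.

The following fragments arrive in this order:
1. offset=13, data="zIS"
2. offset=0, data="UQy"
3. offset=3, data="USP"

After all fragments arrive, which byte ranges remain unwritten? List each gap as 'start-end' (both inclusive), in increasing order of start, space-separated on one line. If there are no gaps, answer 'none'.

Answer: 6-12

Derivation:
Fragment 1: offset=13 len=3
Fragment 2: offset=0 len=3
Fragment 3: offset=3 len=3
Gaps: 6-12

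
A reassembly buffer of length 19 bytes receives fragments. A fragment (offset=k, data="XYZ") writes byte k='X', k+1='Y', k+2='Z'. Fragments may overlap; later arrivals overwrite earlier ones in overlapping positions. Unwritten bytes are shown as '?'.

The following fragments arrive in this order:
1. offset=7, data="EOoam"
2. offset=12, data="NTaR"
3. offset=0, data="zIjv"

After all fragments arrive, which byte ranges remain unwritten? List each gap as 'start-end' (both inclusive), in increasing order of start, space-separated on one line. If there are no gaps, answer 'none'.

Fragment 1: offset=7 len=5
Fragment 2: offset=12 len=4
Fragment 3: offset=0 len=4
Gaps: 4-6 16-18

Answer: 4-6 16-18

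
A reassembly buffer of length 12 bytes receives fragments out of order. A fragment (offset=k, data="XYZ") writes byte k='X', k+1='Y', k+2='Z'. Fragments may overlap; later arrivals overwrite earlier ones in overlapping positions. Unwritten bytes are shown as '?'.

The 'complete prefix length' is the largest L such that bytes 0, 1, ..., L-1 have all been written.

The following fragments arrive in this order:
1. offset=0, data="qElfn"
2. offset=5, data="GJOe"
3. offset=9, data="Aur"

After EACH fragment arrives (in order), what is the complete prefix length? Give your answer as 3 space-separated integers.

Answer: 5 9 12

Derivation:
Fragment 1: offset=0 data="qElfn" -> buffer=qElfn??????? -> prefix_len=5
Fragment 2: offset=5 data="GJOe" -> buffer=qElfnGJOe??? -> prefix_len=9
Fragment 3: offset=9 data="Aur" -> buffer=qElfnGJOeAur -> prefix_len=12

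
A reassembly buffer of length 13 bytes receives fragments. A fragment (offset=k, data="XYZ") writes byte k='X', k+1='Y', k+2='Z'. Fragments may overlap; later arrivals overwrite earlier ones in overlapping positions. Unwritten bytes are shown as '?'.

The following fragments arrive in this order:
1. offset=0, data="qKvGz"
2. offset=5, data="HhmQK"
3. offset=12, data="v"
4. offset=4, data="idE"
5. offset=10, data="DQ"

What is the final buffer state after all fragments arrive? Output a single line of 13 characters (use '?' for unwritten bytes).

Fragment 1: offset=0 data="qKvGz" -> buffer=qKvGz????????
Fragment 2: offset=5 data="HhmQK" -> buffer=qKvGzHhmQK???
Fragment 3: offset=12 data="v" -> buffer=qKvGzHhmQK??v
Fragment 4: offset=4 data="idE" -> buffer=qKvGidEmQK??v
Fragment 5: offset=10 data="DQ" -> buffer=qKvGidEmQKDQv

Answer: qKvGidEmQKDQv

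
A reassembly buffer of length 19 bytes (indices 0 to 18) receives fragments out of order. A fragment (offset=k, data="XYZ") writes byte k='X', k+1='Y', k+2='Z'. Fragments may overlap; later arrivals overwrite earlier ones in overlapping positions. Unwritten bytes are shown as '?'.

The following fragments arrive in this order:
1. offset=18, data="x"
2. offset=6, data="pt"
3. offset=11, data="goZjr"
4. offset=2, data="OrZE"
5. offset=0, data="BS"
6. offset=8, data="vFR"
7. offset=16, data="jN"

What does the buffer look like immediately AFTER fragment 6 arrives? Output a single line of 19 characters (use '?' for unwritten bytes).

Answer: BSOrZEptvFRgoZjr??x

Derivation:
Fragment 1: offset=18 data="x" -> buffer=??????????????????x
Fragment 2: offset=6 data="pt" -> buffer=??????pt??????????x
Fragment 3: offset=11 data="goZjr" -> buffer=??????pt???goZjr??x
Fragment 4: offset=2 data="OrZE" -> buffer=??OrZEpt???goZjr??x
Fragment 5: offset=0 data="BS" -> buffer=BSOrZEpt???goZjr??x
Fragment 6: offset=8 data="vFR" -> buffer=BSOrZEptvFRgoZjr??x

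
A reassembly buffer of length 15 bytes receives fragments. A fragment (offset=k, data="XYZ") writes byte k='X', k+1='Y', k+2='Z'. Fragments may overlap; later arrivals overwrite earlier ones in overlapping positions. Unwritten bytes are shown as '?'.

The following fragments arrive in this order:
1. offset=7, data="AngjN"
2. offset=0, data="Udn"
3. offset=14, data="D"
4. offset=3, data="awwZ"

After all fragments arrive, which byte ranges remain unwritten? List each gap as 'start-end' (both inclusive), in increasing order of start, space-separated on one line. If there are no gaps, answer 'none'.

Answer: 12-13

Derivation:
Fragment 1: offset=7 len=5
Fragment 2: offset=0 len=3
Fragment 3: offset=14 len=1
Fragment 4: offset=3 len=4
Gaps: 12-13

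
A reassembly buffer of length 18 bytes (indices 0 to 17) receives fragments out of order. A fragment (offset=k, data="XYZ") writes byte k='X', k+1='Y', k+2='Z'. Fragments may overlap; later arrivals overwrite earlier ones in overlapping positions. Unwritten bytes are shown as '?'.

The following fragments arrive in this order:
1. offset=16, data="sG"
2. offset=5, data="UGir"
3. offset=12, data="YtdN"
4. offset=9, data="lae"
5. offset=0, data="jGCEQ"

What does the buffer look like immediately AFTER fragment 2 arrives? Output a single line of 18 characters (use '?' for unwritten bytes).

Answer: ?????UGir???????sG

Derivation:
Fragment 1: offset=16 data="sG" -> buffer=????????????????sG
Fragment 2: offset=5 data="UGir" -> buffer=?????UGir???????sG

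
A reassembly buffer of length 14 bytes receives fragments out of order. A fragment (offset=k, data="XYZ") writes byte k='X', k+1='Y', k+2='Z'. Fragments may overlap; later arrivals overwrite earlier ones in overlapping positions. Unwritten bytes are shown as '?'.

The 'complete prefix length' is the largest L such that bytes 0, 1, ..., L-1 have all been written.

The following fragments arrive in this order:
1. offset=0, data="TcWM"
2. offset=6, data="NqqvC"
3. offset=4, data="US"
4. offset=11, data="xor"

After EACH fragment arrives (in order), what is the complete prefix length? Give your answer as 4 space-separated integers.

Answer: 4 4 11 14

Derivation:
Fragment 1: offset=0 data="TcWM" -> buffer=TcWM?????????? -> prefix_len=4
Fragment 2: offset=6 data="NqqvC" -> buffer=TcWM??NqqvC??? -> prefix_len=4
Fragment 3: offset=4 data="US" -> buffer=TcWMUSNqqvC??? -> prefix_len=11
Fragment 4: offset=11 data="xor" -> buffer=TcWMUSNqqvCxor -> prefix_len=14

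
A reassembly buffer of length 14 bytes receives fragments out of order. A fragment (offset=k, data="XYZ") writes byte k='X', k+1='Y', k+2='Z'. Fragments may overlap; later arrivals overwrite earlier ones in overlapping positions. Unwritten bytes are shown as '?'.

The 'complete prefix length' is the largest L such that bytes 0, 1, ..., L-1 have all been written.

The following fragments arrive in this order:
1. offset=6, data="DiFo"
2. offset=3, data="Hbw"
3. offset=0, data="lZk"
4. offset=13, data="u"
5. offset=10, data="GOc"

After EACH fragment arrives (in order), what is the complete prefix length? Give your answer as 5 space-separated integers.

Answer: 0 0 10 10 14

Derivation:
Fragment 1: offset=6 data="DiFo" -> buffer=??????DiFo???? -> prefix_len=0
Fragment 2: offset=3 data="Hbw" -> buffer=???HbwDiFo???? -> prefix_len=0
Fragment 3: offset=0 data="lZk" -> buffer=lZkHbwDiFo???? -> prefix_len=10
Fragment 4: offset=13 data="u" -> buffer=lZkHbwDiFo???u -> prefix_len=10
Fragment 5: offset=10 data="GOc" -> buffer=lZkHbwDiFoGOcu -> prefix_len=14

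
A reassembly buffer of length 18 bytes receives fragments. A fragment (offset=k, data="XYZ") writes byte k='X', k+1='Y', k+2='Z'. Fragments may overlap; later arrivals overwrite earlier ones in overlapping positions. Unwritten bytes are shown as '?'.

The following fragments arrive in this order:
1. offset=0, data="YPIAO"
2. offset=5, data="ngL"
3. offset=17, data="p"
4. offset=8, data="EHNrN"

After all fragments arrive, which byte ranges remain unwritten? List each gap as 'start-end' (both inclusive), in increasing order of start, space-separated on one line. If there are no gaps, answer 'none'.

Fragment 1: offset=0 len=5
Fragment 2: offset=5 len=3
Fragment 3: offset=17 len=1
Fragment 4: offset=8 len=5
Gaps: 13-16

Answer: 13-16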